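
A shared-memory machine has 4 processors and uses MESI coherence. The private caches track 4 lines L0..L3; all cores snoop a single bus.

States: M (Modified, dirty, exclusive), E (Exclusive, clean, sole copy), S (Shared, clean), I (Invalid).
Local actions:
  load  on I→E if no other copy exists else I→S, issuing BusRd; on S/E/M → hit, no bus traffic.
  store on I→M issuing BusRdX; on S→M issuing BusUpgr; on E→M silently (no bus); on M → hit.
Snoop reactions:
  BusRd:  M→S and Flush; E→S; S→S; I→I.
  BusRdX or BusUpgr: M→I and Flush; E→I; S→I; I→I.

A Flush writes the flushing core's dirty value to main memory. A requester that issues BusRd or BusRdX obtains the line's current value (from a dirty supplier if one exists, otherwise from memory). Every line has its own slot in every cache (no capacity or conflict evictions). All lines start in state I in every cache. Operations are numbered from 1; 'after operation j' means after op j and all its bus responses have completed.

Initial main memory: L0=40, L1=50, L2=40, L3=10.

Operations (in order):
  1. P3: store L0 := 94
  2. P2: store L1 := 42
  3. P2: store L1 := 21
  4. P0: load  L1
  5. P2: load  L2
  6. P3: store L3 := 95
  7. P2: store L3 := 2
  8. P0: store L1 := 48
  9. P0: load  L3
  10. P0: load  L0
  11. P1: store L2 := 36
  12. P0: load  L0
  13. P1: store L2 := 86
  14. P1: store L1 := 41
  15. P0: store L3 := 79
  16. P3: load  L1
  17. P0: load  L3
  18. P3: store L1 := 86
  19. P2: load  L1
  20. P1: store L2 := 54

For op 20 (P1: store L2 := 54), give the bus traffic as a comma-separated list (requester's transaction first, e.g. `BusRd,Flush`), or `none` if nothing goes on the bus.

bus = none

[1] P3: store L0 := 94 | P0:I, P1:I, P2:I, P3:M(94) | bus: BusRdX
[2] P2: store L1 := 42 | P0:I, P1:I, P2:M(42), P3:I | bus: BusRdX
[3] P2: store L1 := 21 | P0:I, P1:I, P2:M(21), P3:I | bus: none
[4] P0: load  L1 | P0:S(21), P1:I, P2:S(21), P3:I | bus: BusRd,Flush
[5] P2: load  L2 | P0:I, P1:I, P2:E(40), P3:I | bus: BusRd
[6] P3: store L3 := 95 | P0:I, P1:I, P2:I, P3:M(95) | bus: BusRdX
[7] P2: store L3 := 2 | P0:I, P1:I, P2:M(2), P3:I | bus: BusRdX,Flush
[8] P0: store L1 := 48 | P0:M(48), P1:I, P2:I, P3:I | bus: BusUpgr
[9] P0: load  L3 | P0:S(2), P1:I, P2:S(2), P3:I | bus: BusRd,Flush
[10] P0: load  L0 | P0:S(94), P1:I, P2:I, P3:S(94) | bus: BusRd,Flush
[11] P1: store L2 := 36 | P0:I, P1:M(36), P2:I, P3:I | bus: BusRdX
[12] P0: load  L0 | P0:S(94), P1:I, P2:I, P3:S(94) | bus: none
[13] P1: store L2 := 86 | P0:I, P1:M(86), P2:I, P3:I | bus: none
[14] P1: store L1 := 41 | P0:I, P1:M(41), P2:I, P3:I | bus: BusRdX,Flush
[15] P0: store L3 := 79 | P0:M(79), P1:I, P2:I, P3:I | bus: BusUpgr
[16] P3: load  L1 | P0:I, P1:S(41), P2:I, P3:S(41) | bus: BusRd,Flush
[17] P0: load  L3 | P0:M(79), P1:I, P2:I, P3:I | bus: none
[18] P3: store L1 := 86 | P0:I, P1:I, P2:I, P3:M(86) | bus: BusUpgr
[19] P2: load  L1 | P0:I, P1:I, P2:S(86), P3:S(86) | bus: BusRd,Flush
[20] P1: store L2 := 54 | P0:I, P1:M(54), P2:I, P3:I | bus: none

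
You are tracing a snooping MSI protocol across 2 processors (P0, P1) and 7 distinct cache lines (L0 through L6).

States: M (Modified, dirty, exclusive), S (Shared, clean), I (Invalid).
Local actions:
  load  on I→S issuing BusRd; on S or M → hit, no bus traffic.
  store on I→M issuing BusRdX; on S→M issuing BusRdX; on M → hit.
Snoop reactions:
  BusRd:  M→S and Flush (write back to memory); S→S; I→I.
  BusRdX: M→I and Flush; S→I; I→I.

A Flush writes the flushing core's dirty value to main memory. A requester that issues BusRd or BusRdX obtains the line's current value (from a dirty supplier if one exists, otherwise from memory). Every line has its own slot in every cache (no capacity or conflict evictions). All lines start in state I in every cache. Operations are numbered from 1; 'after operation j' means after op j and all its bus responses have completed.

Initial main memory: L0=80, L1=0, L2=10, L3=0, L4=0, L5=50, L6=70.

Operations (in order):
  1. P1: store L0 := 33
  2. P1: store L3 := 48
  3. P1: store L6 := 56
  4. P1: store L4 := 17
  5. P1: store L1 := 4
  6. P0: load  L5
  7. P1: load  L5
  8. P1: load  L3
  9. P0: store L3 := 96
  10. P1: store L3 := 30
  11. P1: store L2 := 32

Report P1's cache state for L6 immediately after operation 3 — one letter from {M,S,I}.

state = M

step 1: P1: store L0 := 33  ⟶  IM  (L0)  txn=BusRdX  M[L0]=80
step 2: P1: store L3 := 48  ⟶  IM  (L3)  txn=BusRdX  M[L3]=0
step 3: P1: store L6 := 56  ⟶  IM  (L6)  txn=BusRdX  M[L6]=70
step 4: P1: store L4 := 17  ⟶  IM  (L4)  txn=BusRdX  M[L4]=0
step 5: P1: store L1 := 4  ⟶  IM  (L1)  txn=BusRdX  M[L1]=0
step 6: P0: load  L5  ⟶  SI  (L5)  txn=BusRd  M[L5]=50
step 7: P1: load  L5  ⟶  SS  (L5)  txn=BusRd  M[L5]=50
step 8: P1: load  L3  ⟶  IM  (L3)  txn=∅  M[L3]=0
step 9: P0: store L3 := 96  ⟶  MI  (L3)  txn=BusRdX+Flush  M[L3]=48
step 10: P1: store L3 := 30  ⟶  IM  (L3)  txn=BusRdX+Flush  M[L3]=96
step 11: P1: store L2 := 32  ⟶  IM  (L2)  txn=BusRdX  M[L2]=10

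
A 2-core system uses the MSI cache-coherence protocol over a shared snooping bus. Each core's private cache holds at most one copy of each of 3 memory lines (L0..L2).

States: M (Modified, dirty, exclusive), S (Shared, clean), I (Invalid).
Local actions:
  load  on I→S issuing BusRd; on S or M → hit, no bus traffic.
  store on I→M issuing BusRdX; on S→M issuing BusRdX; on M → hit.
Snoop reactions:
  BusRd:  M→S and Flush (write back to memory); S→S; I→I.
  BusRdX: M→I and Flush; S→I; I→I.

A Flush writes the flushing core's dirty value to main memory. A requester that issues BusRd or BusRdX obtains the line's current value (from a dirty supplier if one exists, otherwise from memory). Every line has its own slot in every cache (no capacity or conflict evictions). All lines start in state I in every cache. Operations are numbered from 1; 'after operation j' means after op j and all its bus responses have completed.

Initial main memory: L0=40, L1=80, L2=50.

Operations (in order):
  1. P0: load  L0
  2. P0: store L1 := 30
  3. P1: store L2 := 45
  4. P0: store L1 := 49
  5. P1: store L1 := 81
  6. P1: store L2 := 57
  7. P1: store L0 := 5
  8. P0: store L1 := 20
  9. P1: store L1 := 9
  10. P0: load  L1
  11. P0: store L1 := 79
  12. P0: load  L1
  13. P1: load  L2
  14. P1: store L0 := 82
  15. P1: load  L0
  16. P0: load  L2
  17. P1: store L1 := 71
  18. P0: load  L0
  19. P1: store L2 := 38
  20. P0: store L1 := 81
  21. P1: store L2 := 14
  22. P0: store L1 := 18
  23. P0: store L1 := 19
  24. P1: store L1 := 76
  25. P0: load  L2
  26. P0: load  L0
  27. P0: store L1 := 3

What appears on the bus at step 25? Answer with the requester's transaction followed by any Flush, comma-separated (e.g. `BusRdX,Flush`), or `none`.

step 1: P0: load  L0  ⟶  SI  (L0)  txn=BusRd  M[L0]=40
step 2: P0: store L1 := 30  ⟶  MI  (L1)  txn=BusRdX  M[L1]=80
step 3: P1: store L2 := 45  ⟶  IM  (L2)  txn=BusRdX  M[L2]=50
step 4: P0: store L1 := 49  ⟶  MI  (L1)  txn=∅  M[L1]=80
step 5: P1: store L1 := 81  ⟶  IM  (L1)  txn=BusRdX+Flush  M[L1]=49
step 6: P1: store L2 := 57  ⟶  IM  (L2)  txn=∅  M[L2]=50
step 7: P1: store L0 := 5  ⟶  IM  (L0)  txn=BusRdX  M[L0]=40
step 8: P0: store L1 := 20  ⟶  MI  (L1)  txn=BusRdX+Flush  M[L1]=81
step 9: P1: store L1 := 9  ⟶  IM  (L1)  txn=BusRdX+Flush  M[L1]=20
step 10: P0: load  L1  ⟶  SS  (L1)  txn=BusRd+Flush  M[L1]=9
step 11: P0: store L1 := 79  ⟶  MI  (L1)  txn=BusRdX  M[L1]=9
step 12: P0: load  L1  ⟶  MI  (L1)  txn=∅  M[L1]=9
step 13: P1: load  L2  ⟶  IM  (L2)  txn=∅  M[L2]=50
step 14: P1: store L0 := 82  ⟶  IM  (L0)  txn=∅  M[L0]=40
step 15: P1: load  L0  ⟶  IM  (L0)  txn=∅  M[L0]=40
step 16: P0: load  L2  ⟶  SS  (L2)  txn=BusRd+Flush  M[L2]=57
step 17: P1: store L1 := 71  ⟶  IM  (L1)  txn=BusRdX+Flush  M[L1]=79
step 18: P0: load  L0  ⟶  SS  (L0)  txn=BusRd+Flush  M[L0]=82
step 19: P1: store L2 := 38  ⟶  IM  (L2)  txn=BusRdX  M[L2]=57
step 20: P0: store L1 := 81  ⟶  MI  (L1)  txn=BusRdX+Flush  M[L1]=71
step 21: P1: store L2 := 14  ⟶  IM  (L2)  txn=∅  M[L2]=57
step 22: P0: store L1 := 18  ⟶  MI  (L1)  txn=∅  M[L1]=71
step 23: P0: store L1 := 19  ⟶  MI  (L1)  txn=∅  M[L1]=71
step 24: P1: store L1 := 76  ⟶  IM  (L1)  txn=BusRdX+Flush  M[L1]=19
step 25: P0: load  L2  ⟶  SS  (L2)  txn=BusRd+Flush  M[L2]=14
step 26: P0: load  L0  ⟶  SS  (L0)  txn=∅  M[L0]=82
step 27: P0: store L1 := 3  ⟶  MI  (L1)  txn=BusRdX+Flush  M[L1]=76

bus = BusRd,Flush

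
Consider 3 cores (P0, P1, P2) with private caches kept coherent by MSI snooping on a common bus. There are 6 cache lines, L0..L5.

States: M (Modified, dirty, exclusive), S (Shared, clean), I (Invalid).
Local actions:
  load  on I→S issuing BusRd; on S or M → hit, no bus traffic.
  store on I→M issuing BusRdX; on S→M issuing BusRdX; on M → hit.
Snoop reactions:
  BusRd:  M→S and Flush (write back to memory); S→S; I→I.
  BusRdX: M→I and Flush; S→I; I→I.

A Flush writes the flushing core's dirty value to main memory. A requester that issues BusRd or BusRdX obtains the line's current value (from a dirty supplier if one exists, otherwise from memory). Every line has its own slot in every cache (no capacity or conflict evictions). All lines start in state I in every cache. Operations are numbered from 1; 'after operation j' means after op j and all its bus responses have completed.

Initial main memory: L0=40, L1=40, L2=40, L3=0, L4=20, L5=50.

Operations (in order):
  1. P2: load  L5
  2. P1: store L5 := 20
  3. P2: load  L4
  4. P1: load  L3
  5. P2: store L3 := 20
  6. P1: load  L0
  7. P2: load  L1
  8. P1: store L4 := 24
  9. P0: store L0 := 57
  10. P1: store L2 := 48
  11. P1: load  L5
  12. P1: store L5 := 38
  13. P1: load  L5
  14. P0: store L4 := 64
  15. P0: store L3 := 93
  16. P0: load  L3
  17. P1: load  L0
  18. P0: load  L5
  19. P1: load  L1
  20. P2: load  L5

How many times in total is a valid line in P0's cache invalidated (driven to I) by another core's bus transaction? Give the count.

1. P2: load  L5  bus=[BusRd]  L5: P0=I P1=I P2=S  mem[L5]=50
2. P1: store L5 := 20  bus=[BusRdX]  L5: P0=I P1=M P2=I  mem[L5]=50
3. P2: load  L4  bus=[BusRd]  L4: P0=I P1=I P2=S  mem[L4]=20
4. P1: load  L3  bus=[BusRd]  L3: P0=I P1=S P2=I  mem[L3]=0
5. P2: store L3 := 20  bus=[BusRdX]  L3: P0=I P1=I P2=M  mem[L3]=0
6. P1: load  L0  bus=[BusRd]  L0: P0=I P1=S P2=I  mem[L0]=40
7. P2: load  L1  bus=[BusRd]  L1: P0=I P1=I P2=S  mem[L1]=40
8. P1: store L4 := 24  bus=[BusRdX]  L4: P0=I P1=M P2=I  mem[L4]=20
9. P0: store L0 := 57  bus=[BusRdX]  L0: P0=M P1=I P2=I  mem[L0]=40
10. P1: store L2 := 48  bus=[BusRdX]  L2: P0=I P1=M P2=I  mem[L2]=40
11. P1: load  L5  bus=[-]  L5: P0=I P1=M P2=I  mem[L5]=50
12. P1: store L5 := 38  bus=[-]  L5: P0=I P1=M P2=I  mem[L5]=50
13. P1: load  L5  bus=[-]  L5: P0=I P1=M P2=I  mem[L5]=50
14. P0: store L4 := 64  bus=[BusRdX,Flush]  L4: P0=M P1=I P2=I  mem[L4]=24
15. P0: store L3 := 93  bus=[BusRdX,Flush]  L3: P0=M P1=I P2=I  mem[L3]=20
16. P0: load  L3  bus=[-]  L3: P0=M P1=I P2=I  mem[L3]=20
17. P1: load  L0  bus=[BusRd,Flush]  L0: P0=S P1=S P2=I  mem[L0]=57
18. P0: load  L5  bus=[BusRd,Flush]  L5: P0=S P1=S P2=I  mem[L5]=38
19. P1: load  L1  bus=[BusRd]  L1: P0=I P1=S P2=S  mem[L1]=40
20. P2: load  L5  bus=[BusRd]  L5: P0=S P1=S P2=S  mem[L5]=38

invalidations = 0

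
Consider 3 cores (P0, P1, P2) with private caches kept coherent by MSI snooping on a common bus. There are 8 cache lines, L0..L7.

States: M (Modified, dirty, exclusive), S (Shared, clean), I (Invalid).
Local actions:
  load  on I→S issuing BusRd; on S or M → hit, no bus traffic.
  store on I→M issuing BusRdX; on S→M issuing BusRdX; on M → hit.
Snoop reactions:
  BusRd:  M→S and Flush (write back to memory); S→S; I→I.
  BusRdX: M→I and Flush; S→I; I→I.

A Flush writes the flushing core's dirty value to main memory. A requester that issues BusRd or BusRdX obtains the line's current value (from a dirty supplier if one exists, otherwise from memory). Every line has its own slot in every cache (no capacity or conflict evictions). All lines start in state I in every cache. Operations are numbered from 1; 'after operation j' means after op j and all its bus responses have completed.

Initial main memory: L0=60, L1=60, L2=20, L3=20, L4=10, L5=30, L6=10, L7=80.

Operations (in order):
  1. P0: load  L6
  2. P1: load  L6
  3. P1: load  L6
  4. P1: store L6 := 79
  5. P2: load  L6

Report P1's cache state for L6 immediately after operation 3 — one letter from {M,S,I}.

state = S

step 1: P0: load  L6  ⟶  SII  (L6)  txn=BusRd  M[L6]=10
step 2: P1: load  L6  ⟶  SSI  (L6)  txn=BusRd  M[L6]=10
step 3: P1: load  L6  ⟶  SSI  (L6)  txn=∅  M[L6]=10
step 4: P1: store L6 := 79  ⟶  IMI  (L6)  txn=BusRdX  M[L6]=10
step 5: P2: load  L6  ⟶  ISS  (L6)  txn=BusRd+Flush  M[L6]=79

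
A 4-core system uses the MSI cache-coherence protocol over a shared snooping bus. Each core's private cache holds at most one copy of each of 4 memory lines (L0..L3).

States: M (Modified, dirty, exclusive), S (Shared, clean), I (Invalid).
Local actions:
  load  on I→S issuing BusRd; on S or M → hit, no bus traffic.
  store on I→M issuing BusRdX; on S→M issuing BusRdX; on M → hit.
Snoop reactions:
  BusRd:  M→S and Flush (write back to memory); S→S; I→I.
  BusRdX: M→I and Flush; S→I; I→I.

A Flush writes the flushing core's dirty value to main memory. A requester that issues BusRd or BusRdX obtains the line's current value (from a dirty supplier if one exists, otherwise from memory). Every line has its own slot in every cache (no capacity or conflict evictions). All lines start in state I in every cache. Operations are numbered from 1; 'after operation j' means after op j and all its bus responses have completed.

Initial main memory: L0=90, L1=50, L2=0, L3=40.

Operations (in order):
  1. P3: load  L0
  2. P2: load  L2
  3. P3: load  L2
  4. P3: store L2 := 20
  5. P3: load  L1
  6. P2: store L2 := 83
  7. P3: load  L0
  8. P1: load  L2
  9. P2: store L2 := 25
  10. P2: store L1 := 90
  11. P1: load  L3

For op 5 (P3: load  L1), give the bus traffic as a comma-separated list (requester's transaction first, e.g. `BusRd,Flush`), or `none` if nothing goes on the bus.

step 1: P3: load  L0  ⟶  IIIS  (L0)  txn=BusRd  M[L0]=90
step 2: P2: load  L2  ⟶  IISI  (L2)  txn=BusRd  M[L2]=0
step 3: P3: load  L2  ⟶  IISS  (L2)  txn=BusRd  M[L2]=0
step 4: P3: store L2 := 20  ⟶  IIIM  (L2)  txn=BusRdX  M[L2]=0
step 5: P3: load  L1  ⟶  IIIS  (L1)  txn=BusRd  M[L1]=50
step 6: P2: store L2 := 83  ⟶  IIMI  (L2)  txn=BusRdX+Flush  M[L2]=20
step 7: P3: load  L0  ⟶  IIIS  (L0)  txn=∅  M[L0]=90
step 8: P1: load  L2  ⟶  ISSI  (L2)  txn=BusRd+Flush  M[L2]=83
step 9: P2: store L2 := 25  ⟶  IIMI  (L2)  txn=BusRdX  M[L2]=83
step 10: P2: store L1 := 90  ⟶  IIMI  (L1)  txn=BusRdX  M[L1]=50
step 11: P1: load  L3  ⟶  ISII  (L3)  txn=BusRd  M[L3]=40

bus = BusRd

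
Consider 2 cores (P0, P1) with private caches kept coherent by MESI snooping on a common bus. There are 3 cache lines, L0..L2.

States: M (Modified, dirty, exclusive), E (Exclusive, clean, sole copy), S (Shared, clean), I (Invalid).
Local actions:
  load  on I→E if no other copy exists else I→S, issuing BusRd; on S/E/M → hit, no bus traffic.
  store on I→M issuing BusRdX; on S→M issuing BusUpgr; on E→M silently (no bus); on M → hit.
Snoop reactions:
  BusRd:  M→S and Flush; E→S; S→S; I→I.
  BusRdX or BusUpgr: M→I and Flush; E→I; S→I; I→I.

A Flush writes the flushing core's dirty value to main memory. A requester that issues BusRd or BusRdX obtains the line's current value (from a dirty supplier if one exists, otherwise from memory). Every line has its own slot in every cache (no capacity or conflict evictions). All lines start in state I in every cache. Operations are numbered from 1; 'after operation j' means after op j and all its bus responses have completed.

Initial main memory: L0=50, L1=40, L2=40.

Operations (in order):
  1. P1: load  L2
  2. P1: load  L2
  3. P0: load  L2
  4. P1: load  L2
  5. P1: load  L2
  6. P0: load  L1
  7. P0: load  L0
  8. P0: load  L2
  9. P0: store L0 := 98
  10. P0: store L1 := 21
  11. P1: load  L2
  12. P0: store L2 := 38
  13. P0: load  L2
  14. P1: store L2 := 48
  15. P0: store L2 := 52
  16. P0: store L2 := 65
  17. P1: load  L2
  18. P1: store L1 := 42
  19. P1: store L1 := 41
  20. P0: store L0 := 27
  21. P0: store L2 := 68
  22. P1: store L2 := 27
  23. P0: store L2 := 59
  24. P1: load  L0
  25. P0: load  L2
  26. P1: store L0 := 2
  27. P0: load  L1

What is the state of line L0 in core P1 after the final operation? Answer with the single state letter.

state = M

  op1 P1: load  L2 → I/E on L2; bus BusRd; mem=40
  op2 P1: load  L2 → I/E on L2; bus (none); mem=40
  op3 P0: load  L2 → S/S on L2; bus BusRd; mem=40
  op4 P1: load  L2 → S/S on L2; bus (none); mem=40
  op5 P1: load  L2 → S/S on L2; bus (none); mem=40
  op6 P0: load  L1 → E/I on L1; bus BusRd; mem=40
  op7 P0: load  L0 → E/I on L0; bus BusRd; mem=50
  op8 P0: load  L2 → S/S on L2; bus (none); mem=40
  op9 P0: store L0 := 98 → M/I on L0; bus (none); mem=50
  op10 P0: store L1 := 21 → M/I on L1; bus (none); mem=40
  op11 P1: load  L2 → S/S on L2; bus (none); mem=40
  op12 P0: store L2 := 38 → M/I on L2; bus BusUpgr; mem=40
  op13 P0: load  L2 → M/I on L2; bus (none); mem=40
  op14 P1: store L2 := 48 → I/M on L2; bus BusRdX Flush; mem=38
  op15 P0: store L2 := 52 → M/I on L2; bus BusRdX Flush; mem=48
  op16 P0: store L2 := 65 → M/I on L2; bus (none); mem=48
  op17 P1: load  L2 → S/S on L2; bus BusRd Flush; mem=65
  op18 P1: store L1 := 42 → I/M on L1; bus BusRdX Flush; mem=21
  op19 P1: store L1 := 41 → I/M on L1; bus (none); mem=21
  op20 P0: store L0 := 27 → M/I on L0; bus (none); mem=50
  op21 P0: store L2 := 68 → M/I on L2; bus BusUpgr; mem=65
  op22 P1: store L2 := 27 → I/M on L2; bus BusRdX Flush; mem=68
  op23 P0: store L2 := 59 → M/I on L2; bus BusRdX Flush; mem=27
  op24 P1: load  L0 → S/S on L0; bus BusRd Flush; mem=27
  op25 P0: load  L2 → M/I on L2; bus (none); mem=27
  op26 P1: store L0 := 2 → I/M on L0; bus BusUpgr; mem=27
  op27 P0: load  L1 → S/S on L1; bus BusRd Flush; mem=41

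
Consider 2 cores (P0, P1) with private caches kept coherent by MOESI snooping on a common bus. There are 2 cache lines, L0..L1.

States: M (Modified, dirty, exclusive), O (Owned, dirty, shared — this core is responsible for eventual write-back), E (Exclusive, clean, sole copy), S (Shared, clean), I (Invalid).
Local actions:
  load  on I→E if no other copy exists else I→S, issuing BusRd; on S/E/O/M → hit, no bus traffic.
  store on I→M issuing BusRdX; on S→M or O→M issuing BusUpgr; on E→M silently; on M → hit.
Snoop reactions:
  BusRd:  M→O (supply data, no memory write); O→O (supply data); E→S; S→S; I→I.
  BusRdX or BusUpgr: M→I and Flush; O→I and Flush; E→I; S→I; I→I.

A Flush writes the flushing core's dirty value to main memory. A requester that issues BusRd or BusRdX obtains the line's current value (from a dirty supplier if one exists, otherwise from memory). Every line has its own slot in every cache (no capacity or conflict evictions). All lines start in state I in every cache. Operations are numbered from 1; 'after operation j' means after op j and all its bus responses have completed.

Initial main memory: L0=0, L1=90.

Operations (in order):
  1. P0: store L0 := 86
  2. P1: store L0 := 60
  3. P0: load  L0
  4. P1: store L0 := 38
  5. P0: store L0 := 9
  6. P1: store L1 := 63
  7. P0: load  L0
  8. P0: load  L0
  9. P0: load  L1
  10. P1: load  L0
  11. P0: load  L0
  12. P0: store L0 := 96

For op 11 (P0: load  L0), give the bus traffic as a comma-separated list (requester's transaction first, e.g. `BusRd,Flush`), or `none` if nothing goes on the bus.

bus = none

1. P0: store L0 := 86  bus=[BusRdX]  L0: P0=M P1=I  mem[L0]=0
2. P1: store L0 := 60  bus=[BusRdX,Flush]  L0: P0=I P1=M  mem[L0]=86
3. P0: load  L0  bus=[BusRd]  L0: P0=S P1=O  mem[L0]=86
4. P1: store L0 := 38  bus=[BusUpgr]  L0: P0=I P1=M  mem[L0]=86
5. P0: store L0 := 9  bus=[BusRdX,Flush]  L0: P0=M P1=I  mem[L0]=38
6. P1: store L1 := 63  bus=[BusRdX]  L1: P0=I P1=M  mem[L1]=90
7. P0: load  L0  bus=[-]  L0: P0=M P1=I  mem[L0]=38
8. P0: load  L0  bus=[-]  L0: P0=M P1=I  mem[L0]=38
9. P0: load  L1  bus=[BusRd]  L1: P0=S P1=O  mem[L1]=90
10. P1: load  L0  bus=[BusRd]  L0: P0=O P1=S  mem[L0]=38
11. P0: load  L0  bus=[-]  L0: P0=O P1=S  mem[L0]=38
12. P0: store L0 := 96  bus=[BusUpgr]  L0: P0=M P1=I  mem[L0]=38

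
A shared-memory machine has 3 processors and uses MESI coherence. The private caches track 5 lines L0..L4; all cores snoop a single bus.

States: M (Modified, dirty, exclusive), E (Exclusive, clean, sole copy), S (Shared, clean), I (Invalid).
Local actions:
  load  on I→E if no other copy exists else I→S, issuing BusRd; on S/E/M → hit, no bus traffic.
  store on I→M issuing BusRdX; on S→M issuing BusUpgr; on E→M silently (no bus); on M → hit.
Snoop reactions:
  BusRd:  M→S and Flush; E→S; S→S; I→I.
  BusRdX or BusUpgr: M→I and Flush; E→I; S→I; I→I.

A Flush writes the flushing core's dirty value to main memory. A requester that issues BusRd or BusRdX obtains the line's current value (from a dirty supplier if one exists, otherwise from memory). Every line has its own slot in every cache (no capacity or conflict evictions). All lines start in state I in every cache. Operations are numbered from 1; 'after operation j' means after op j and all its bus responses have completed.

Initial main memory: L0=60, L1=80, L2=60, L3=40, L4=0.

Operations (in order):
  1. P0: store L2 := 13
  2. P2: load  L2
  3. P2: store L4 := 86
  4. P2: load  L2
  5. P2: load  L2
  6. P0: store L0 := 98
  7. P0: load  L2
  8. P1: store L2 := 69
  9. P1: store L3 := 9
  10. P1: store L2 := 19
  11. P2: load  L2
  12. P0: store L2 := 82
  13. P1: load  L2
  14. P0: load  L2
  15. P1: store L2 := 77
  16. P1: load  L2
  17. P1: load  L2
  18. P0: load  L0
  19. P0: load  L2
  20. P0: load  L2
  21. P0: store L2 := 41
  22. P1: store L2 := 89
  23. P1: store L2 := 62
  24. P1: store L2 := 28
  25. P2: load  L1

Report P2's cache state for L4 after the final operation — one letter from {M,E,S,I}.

state = M

1. P0: store L2 := 13  bus=[BusRdX]  L2: P0=M P1=I P2=I  mem[L2]=60
2. P2: load  L2  bus=[BusRd,Flush]  L2: P0=S P1=I P2=S  mem[L2]=13
3. P2: store L4 := 86  bus=[BusRdX]  L4: P0=I P1=I P2=M  mem[L4]=0
4. P2: load  L2  bus=[-]  L2: P0=S P1=I P2=S  mem[L2]=13
5. P2: load  L2  bus=[-]  L2: P0=S P1=I P2=S  mem[L2]=13
6. P0: store L0 := 98  bus=[BusRdX]  L0: P0=M P1=I P2=I  mem[L0]=60
7. P0: load  L2  bus=[-]  L2: P0=S P1=I P2=S  mem[L2]=13
8. P1: store L2 := 69  bus=[BusRdX]  L2: P0=I P1=M P2=I  mem[L2]=13
9. P1: store L3 := 9  bus=[BusRdX]  L3: P0=I P1=M P2=I  mem[L3]=40
10. P1: store L2 := 19  bus=[-]  L2: P0=I P1=M P2=I  mem[L2]=13
11. P2: load  L2  bus=[BusRd,Flush]  L2: P0=I P1=S P2=S  mem[L2]=19
12. P0: store L2 := 82  bus=[BusRdX]  L2: P0=M P1=I P2=I  mem[L2]=19
13. P1: load  L2  bus=[BusRd,Flush]  L2: P0=S P1=S P2=I  mem[L2]=82
14. P0: load  L2  bus=[-]  L2: P0=S P1=S P2=I  mem[L2]=82
15. P1: store L2 := 77  bus=[BusUpgr]  L2: P0=I P1=M P2=I  mem[L2]=82
16. P1: load  L2  bus=[-]  L2: P0=I P1=M P2=I  mem[L2]=82
17. P1: load  L2  bus=[-]  L2: P0=I P1=M P2=I  mem[L2]=82
18. P0: load  L0  bus=[-]  L0: P0=M P1=I P2=I  mem[L0]=60
19. P0: load  L2  bus=[BusRd,Flush]  L2: P0=S P1=S P2=I  mem[L2]=77
20. P0: load  L2  bus=[-]  L2: P0=S P1=S P2=I  mem[L2]=77
21. P0: store L2 := 41  bus=[BusUpgr]  L2: P0=M P1=I P2=I  mem[L2]=77
22. P1: store L2 := 89  bus=[BusRdX,Flush]  L2: P0=I P1=M P2=I  mem[L2]=41
23. P1: store L2 := 62  bus=[-]  L2: P0=I P1=M P2=I  mem[L2]=41
24. P1: store L2 := 28  bus=[-]  L2: P0=I P1=M P2=I  mem[L2]=41
25. P2: load  L1  bus=[BusRd]  L1: P0=I P1=I P2=E  mem[L1]=80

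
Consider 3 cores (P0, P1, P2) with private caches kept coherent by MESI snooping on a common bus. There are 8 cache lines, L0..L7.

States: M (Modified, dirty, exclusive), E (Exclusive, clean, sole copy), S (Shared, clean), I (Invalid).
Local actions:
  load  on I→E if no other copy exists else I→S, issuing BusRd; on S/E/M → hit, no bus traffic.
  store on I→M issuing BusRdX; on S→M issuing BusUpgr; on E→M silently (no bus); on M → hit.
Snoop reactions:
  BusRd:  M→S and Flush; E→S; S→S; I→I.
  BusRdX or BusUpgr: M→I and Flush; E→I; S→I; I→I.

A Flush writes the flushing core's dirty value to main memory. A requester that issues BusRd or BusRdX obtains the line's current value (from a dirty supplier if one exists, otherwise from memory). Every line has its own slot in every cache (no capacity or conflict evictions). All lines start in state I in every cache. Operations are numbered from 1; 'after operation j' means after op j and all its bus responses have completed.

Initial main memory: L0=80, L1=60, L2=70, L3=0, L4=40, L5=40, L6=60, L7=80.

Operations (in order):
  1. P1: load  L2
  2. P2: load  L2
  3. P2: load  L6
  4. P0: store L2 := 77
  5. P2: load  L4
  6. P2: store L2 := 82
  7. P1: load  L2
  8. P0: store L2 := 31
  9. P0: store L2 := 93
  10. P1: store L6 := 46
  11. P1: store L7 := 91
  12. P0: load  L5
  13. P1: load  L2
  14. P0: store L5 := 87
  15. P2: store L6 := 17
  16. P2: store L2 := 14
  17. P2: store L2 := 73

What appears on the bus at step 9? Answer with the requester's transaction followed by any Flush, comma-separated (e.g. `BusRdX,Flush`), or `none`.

1. P1: load  L2  bus=[BusRd]  L2: P0=I P1=E P2=I  mem[L2]=70
2. P2: load  L2  bus=[BusRd]  L2: P0=I P1=S P2=S  mem[L2]=70
3. P2: load  L6  bus=[BusRd]  L6: P0=I P1=I P2=E  mem[L6]=60
4. P0: store L2 := 77  bus=[BusRdX]  L2: P0=M P1=I P2=I  mem[L2]=70
5. P2: load  L4  bus=[BusRd]  L4: P0=I P1=I P2=E  mem[L4]=40
6. P2: store L2 := 82  bus=[BusRdX,Flush]  L2: P0=I P1=I P2=M  mem[L2]=77
7. P1: load  L2  bus=[BusRd,Flush]  L2: P0=I P1=S P2=S  mem[L2]=82
8. P0: store L2 := 31  bus=[BusRdX]  L2: P0=M P1=I P2=I  mem[L2]=82
9. P0: store L2 := 93  bus=[-]  L2: P0=M P1=I P2=I  mem[L2]=82
10. P1: store L6 := 46  bus=[BusRdX]  L6: P0=I P1=M P2=I  mem[L6]=60
11. P1: store L7 := 91  bus=[BusRdX]  L7: P0=I P1=M P2=I  mem[L7]=80
12. P0: load  L5  bus=[BusRd]  L5: P0=E P1=I P2=I  mem[L5]=40
13. P1: load  L2  bus=[BusRd,Flush]  L2: P0=S P1=S P2=I  mem[L2]=93
14. P0: store L5 := 87  bus=[-]  L5: P0=M P1=I P2=I  mem[L5]=40
15. P2: store L6 := 17  bus=[BusRdX,Flush]  L6: P0=I P1=I P2=M  mem[L6]=46
16. P2: store L2 := 14  bus=[BusRdX]  L2: P0=I P1=I P2=M  mem[L2]=93
17. P2: store L2 := 73  bus=[-]  L2: P0=I P1=I P2=M  mem[L2]=93

bus = none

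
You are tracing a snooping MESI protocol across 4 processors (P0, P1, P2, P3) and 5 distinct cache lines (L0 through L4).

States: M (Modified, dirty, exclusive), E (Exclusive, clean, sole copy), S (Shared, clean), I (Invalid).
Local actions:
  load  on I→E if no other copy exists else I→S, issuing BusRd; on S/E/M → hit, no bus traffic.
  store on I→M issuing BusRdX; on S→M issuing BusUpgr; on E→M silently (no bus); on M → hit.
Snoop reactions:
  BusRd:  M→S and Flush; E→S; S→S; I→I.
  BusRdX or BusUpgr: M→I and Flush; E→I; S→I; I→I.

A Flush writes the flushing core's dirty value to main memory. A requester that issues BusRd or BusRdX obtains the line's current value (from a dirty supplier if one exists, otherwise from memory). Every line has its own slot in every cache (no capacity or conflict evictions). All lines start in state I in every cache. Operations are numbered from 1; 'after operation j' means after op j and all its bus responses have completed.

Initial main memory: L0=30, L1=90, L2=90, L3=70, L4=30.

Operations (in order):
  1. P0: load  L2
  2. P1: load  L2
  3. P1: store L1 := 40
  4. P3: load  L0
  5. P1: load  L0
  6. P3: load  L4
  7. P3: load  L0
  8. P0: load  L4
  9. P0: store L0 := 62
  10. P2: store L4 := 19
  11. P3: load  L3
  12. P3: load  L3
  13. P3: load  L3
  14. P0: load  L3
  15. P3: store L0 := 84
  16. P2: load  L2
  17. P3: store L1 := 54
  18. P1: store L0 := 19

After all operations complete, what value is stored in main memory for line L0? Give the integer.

memory[L0] = 84

[1] P0: load  L2 | P0:E(90), P1:I, P2:I, P3:I | bus: BusRd
[2] P1: load  L2 | P0:S(90), P1:S(90), P2:I, P3:I | bus: BusRd
[3] P1: store L1 := 40 | P0:I, P1:M(40), P2:I, P3:I | bus: BusRdX
[4] P3: load  L0 | P0:I, P1:I, P2:I, P3:E(30) | bus: BusRd
[5] P1: load  L0 | P0:I, P1:S(30), P2:I, P3:S(30) | bus: BusRd
[6] P3: load  L4 | P0:I, P1:I, P2:I, P3:E(30) | bus: BusRd
[7] P3: load  L0 | P0:I, P1:S(30), P2:I, P3:S(30) | bus: none
[8] P0: load  L4 | P0:S(30), P1:I, P2:I, P3:S(30) | bus: BusRd
[9] P0: store L0 := 62 | P0:M(62), P1:I, P2:I, P3:I | bus: BusRdX
[10] P2: store L4 := 19 | P0:I, P1:I, P2:M(19), P3:I | bus: BusRdX
[11] P3: load  L3 | P0:I, P1:I, P2:I, P3:E(70) | bus: BusRd
[12] P3: load  L3 | P0:I, P1:I, P2:I, P3:E(70) | bus: none
[13] P3: load  L3 | P0:I, P1:I, P2:I, P3:E(70) | bus: none
[14] P0: load  L3 | P0:S(70), P1:I, P2:I, P3:S(70) | bus: BusRd
[15] P3: store L0 := 84 | P0:I, P1:I, P2:I, P3:M(84) | bus: BusRdX,Flush
[16] P2: load  L2 | P0:S(90), P1:S(90), P2:S(90), P3:I | bus: BusRd
[17] P3: store L1 := 54 | P0:I, P1:I, P2:I, P3:M(54) | bus: BusRdX,Flush
[18] P1: store L0 := 19 | P0:I, P1:M(19), P2:I, P3:I | bus: BusRdX,Flush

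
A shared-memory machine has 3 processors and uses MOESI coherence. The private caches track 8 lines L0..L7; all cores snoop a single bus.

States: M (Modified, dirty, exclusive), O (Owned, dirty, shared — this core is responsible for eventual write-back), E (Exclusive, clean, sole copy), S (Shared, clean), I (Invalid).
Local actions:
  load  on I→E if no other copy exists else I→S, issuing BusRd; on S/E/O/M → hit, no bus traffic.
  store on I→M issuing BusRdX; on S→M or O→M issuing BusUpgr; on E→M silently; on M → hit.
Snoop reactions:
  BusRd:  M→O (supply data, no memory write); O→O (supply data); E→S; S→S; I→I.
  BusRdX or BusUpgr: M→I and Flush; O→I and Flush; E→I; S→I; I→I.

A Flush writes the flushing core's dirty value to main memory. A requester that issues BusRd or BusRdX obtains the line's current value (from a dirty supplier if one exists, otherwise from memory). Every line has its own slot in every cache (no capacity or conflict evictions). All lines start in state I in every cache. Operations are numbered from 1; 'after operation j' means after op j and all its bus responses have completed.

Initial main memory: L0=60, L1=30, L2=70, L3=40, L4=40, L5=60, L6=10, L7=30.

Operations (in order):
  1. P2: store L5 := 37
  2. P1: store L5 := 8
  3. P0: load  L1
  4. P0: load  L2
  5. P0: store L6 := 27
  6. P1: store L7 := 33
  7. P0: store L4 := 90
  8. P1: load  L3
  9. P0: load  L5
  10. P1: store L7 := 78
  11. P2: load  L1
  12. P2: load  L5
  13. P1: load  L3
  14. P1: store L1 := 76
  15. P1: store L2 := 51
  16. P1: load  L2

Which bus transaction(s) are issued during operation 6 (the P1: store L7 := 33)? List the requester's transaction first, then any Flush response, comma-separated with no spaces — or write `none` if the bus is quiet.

step 1: P2: store L5 := 37  ⟶  IIM  (L5)  txn=BusRdX  M[L5]=60
step 2: P1: store L5 := 8  ⟶  IMI  (L5)  txn=BusRdX+Flush  M[L5]=37
step 3: P0: load  L1  ⟶  EII  (L1)  txn=BusRd  M[L1]=30
step 4: P0: load  L2  ⟶  EII  (L2)  txn=BusRd  M[L2]=70
step 5: P0: store L6 := 27  ⟶  MII  (L6)  txn=BusRdX  M[L6]=10
step 6: P1: store L7 := 33  ⟶  IMI  (L7)  txn=BusRdX  M[L7]=30
step 7: P0: store L4 := 90  ⟶  MII  (L4)  txn=BusRdX  M[L4]=40
step 8: P1: load  L3  ⟶  IEI  (L3)  txn=BusRd  M[L3]=40
step 9: P0: load  L5  ⟶  SOI  (L5)  txn=BusRd  M[L5]=37
step 10: P1: store L7 := 78  ⟶  IMI  (L7)  txn=∅  M[L7]=30
step 11: P2: load  L1  ⟶  SIS  (L1)  txn=BusRd  M[L1]=30
step 12: P2: load  L5  ⟶  SOS  (L5)  txn=BusRd  M[L5]=37
step 13: P1: load  L3  ⟶  IEI  (L3)  txn=∅  M[L3]=40
step 14: P1: store L1 := 76  ⟶  IMI  (L1)  txn=BusRdX  M[L1]=30
step 15: P1: store L2 := 51  ⟶  IMI  (L2)  txn=BusRdX  M[L2]=70
step 16: P1: load  L2  ⟶  IMI  (L2)  txn=∅  M[L2]=70

bus = BusRdX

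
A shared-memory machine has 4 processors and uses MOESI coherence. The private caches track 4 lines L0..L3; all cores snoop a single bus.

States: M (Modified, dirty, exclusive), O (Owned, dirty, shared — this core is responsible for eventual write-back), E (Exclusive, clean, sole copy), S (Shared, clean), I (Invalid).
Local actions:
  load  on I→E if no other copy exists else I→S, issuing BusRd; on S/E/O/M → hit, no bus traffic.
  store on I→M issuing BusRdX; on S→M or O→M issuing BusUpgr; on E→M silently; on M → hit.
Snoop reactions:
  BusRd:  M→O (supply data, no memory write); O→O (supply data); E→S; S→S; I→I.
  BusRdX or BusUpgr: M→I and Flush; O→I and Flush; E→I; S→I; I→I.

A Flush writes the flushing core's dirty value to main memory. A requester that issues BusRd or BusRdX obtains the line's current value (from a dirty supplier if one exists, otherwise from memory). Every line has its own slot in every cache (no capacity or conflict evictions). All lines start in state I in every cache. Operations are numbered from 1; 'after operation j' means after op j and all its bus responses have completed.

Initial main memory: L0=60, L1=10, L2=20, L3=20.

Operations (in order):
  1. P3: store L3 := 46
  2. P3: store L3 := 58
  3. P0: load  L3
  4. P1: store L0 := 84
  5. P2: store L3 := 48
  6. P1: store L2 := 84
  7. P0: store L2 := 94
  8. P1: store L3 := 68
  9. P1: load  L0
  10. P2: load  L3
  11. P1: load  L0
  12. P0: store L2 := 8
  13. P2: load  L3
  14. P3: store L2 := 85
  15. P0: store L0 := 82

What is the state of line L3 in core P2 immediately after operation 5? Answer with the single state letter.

1. P3: store L3 := 46  bus=[BusRdX]  L3: P0=I P1=I P2=I P3=M  mem[L3]=20
2. P3: store L3 := 58  bus=[-]  L3: P0=I P1=I P2=I P3=M  mem[L3]=20
3. P0: load  L3  bus=[BusRd]  L3: P0=S P1=I P2=I P3=O  mem[L3]=20
4. P1: store L0 := 84  bus=[BusRdX]  L0: P0=I P1=M P2=I P3=I  mem[L0]=60
5. P2: store L3 := 48  bus=[BusRdX,Flush]  L3: P0=I P1=I P2=M P3=I  mem[L3]=58
6. P1: store L2 := 84  bus=[BusRdX]  L2: P0=I P1=M P2=I P3=I  mem[L2]=20
7. P0: store L2 := 94  bus=[BusRdX,Flush]  L2: P0=M P1=I P2=I P3=I  mem[L2]=84
8. P1: store L3 := 68  bus=[BusRdX,Flush]  L3: P0=I P1=M P2=I P3=I  mem[L3]=48
9. P1: load  L0  bus=[-]  L0: P0=I P1=M P2=I P3=I  mem[L0]=60
10. P2: load  L3  bus=[BusRd]  L3: P0=I P1=O P2=S P3=I  mem[L3]=48
11. P1: load  L0  bus=[-]  L0: P0=I P1=M P2=I P3=I  mem[L0]=60
12. P0: store L2 := 8  bus=[-]  L2: P0=M P1=I P2=I P3=I  mem[L2]=84
13. P2: load  L3  bus=[-]  L3: P0=I P1=O P2=S P3=I  mem[L3]=48
14. P3: store L2 := 85  bus=[BusRdX,Flush]  L2: P0=I P1=I P2=I P3=M  mem[L2]=8
15. P0: store L0 := 82  bus=[BusRdX,Flush]  L0: P0=M P1=I P2=I P3=I  mem[L0]=84

state = M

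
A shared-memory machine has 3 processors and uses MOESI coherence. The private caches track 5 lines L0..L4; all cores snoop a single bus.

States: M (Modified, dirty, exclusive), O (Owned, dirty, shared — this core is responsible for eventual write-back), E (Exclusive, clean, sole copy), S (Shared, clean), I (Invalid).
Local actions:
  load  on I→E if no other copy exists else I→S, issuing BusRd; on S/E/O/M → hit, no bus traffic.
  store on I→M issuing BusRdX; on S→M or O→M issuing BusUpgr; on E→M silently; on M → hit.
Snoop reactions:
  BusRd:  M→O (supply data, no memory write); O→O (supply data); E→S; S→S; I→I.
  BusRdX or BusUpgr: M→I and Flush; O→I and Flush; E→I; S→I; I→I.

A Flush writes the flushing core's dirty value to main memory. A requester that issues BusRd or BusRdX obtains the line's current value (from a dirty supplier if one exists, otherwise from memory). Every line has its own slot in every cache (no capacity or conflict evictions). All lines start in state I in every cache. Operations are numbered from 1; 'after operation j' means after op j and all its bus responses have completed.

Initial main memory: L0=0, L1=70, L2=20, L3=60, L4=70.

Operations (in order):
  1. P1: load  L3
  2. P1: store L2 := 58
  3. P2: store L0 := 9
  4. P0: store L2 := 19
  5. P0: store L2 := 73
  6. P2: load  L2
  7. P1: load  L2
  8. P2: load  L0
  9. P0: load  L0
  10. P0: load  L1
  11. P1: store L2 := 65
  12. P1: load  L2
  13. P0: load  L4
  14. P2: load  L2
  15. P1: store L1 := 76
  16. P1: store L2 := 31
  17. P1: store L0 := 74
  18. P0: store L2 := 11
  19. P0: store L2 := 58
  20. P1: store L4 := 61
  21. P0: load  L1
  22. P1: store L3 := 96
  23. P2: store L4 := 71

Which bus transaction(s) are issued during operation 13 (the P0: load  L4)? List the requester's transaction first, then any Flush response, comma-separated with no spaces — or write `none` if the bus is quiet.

step 1: P1: load  L3  ⟶  IEI  (L3)  txn=BusRd  M[L3]=60
step 2: P1: store L2 := 58  ⟶  IMI  (L2)  txn=BusRdX  M[L2]=20
step 3: P2: store L0 := 9  ⟶  IIM  (L0)  txn=BusRdX  M[L0]=0
step 4: P0: store L2 := 19  ⟶  MII  (L2)  txn=BusRdX+Flush  M[L2]=58
step 5: P0: store L2 := 73  ⟶  MII  (L2)  txn=∅  M[L2]=58
step 6: P2: load  L2  ⟶  OIS  (L2)  txn=BusRd  M[L2]=58
step 7: P1: load  L2  ⟶  OSS  (L2)  txn=BusRd  M[L2]=58
step 8: P2: load  L0  ⟶  IIM  (L0)  txn=∅  M[L0]=0
step 9: P0: load  L0  ⟶  SIO  (L0)  txn=BusRd  M[L0]=0
step 10: P0: load  L1  ⟶  EII  (L1)  txn=BusRd  M[L1]=70
step 11: P1: store L2 := 65  ⟶  IMI  (L2)  txn=BusUpgr+Flush  M[L2]=73
step 12: P1: load  L2  ⟶  IMI  (L2)  txn=∅  M[L2]=73
step 13: P0: load  L4  ⟶  EII  (L4)  txn=BusRd  M[L4]=70
step 14: P2: load  L2  ⟶  IOS  (L2)  txn=BusRd  M[L2]=73
step 15: P1: store L1 := 76  ⟶  IMI  (L1)  txn=BusRdX  M[L1]=70
step 16: P1: store L2 := 31  ⟶  IMI  (L2)  txn=BusUpgr  M[L2]=73
step 17: P1: store L0 := 74  ⟶  IMI  (L0)  txn=BusRdX+Flush  M[L0]=9
step 18: P0: store L2 := 11  ⟶  MII  (L2)  txn=BusRdX+Flush  M[L2]=31
step 19: P0: store L2 := 58  ⟶  MII  (L2)  txn=∅  M[L2]=31
step 20: P1: store L4 := 61  ⟶  IMI  (L4)  txn=BusRdX  M[L4]=70
step 21: P0: load  L1  ⟶  SOI  (L1)  txn=BusRd  M[L1]=70
step 22: P1: store L3 := 96  ⟶  IMI  (L3)  txn=∅  M[L3]=60
step 23: P2: store L4 := 71  ⟶  IIM  (L4)  txn=BusRdX+Flush  M[L4]=61

bus = BusRd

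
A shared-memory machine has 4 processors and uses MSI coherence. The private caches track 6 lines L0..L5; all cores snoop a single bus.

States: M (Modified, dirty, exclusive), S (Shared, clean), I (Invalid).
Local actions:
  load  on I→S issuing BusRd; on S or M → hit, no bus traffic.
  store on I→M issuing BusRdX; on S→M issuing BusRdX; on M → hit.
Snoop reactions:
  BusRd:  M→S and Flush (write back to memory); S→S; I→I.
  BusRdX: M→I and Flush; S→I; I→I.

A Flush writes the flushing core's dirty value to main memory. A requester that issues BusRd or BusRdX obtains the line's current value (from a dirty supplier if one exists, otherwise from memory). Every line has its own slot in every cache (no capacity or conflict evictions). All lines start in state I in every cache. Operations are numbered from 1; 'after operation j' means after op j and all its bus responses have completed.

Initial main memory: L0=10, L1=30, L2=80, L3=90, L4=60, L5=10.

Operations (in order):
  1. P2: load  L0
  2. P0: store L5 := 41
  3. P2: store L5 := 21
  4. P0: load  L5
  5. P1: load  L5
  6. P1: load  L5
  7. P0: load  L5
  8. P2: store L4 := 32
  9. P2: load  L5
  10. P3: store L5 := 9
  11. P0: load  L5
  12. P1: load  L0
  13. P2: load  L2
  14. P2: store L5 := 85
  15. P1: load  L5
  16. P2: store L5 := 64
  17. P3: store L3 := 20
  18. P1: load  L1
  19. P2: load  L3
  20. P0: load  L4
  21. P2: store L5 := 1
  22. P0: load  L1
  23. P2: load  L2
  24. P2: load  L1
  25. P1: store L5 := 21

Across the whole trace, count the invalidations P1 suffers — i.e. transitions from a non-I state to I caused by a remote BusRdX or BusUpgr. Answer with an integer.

  op1 P2: load  L0 → I/I/S/I on L0; bus BusRd; mem=10
  op2 P0: store L5 := 41 → M/I/I/I on L5; bus BusRdX; mem=10
  op3 P2: store L5 := 21 → I/I/M/I on L5; bus BusRdX Flush; mem=41
  op4 P0: load  L5 → S/I/S/I on L5; bus BusRd Flush; mem=21
  op5 P1: load  L5 → S/S/S/I on L5; bus BusRd; mem=21
  op6 P1: load  L5 → S/S/S/I on L5; bus (none); mem=21
  op7 P0: load  L5 → S/S/S/I on L5; bus (none); mem=21
  op8 P2: store L4 := 32 → I/I/M/I on L4; bus BusRdX; mem=60
  op9 P2: load  L5 → S/S/S/I on L5; bus (none); mem=21
  op10 P3: store L5 := 9 → I/I/I/M on L5; bus BusRdX; mem=21
  op11 P0: load  L5 → S/I/I/S on L5; bus BusRd Flush; mem=9
  op12 P1: load  L0 → I/S/S/I on L0; bus BusRd; mem=10
  op13 P2: load  L2 → I/I/S/I on L2; bus BusRd; mem=80
  op14 P2: store L5 := 85 → I/I/M/I on L5; bus BusRdX; mem=9
  op15 P1: load  L5 → I/S/S/I on L5; bus BusRd Flush; mem=85
  op16 P2: store L5 := 64 → I/I/M/I on L5; bus BusRdX; mem=85
  op17 P3: store L3 := 20 → I/I/I/M on L3; bus BusRdX; mem=90
  op18 P1: load  L1 → I/S/I/I on L1; bus BusRd; mem=30
  op19 P2: load  L3 → I/I/S/S on L3; bus BusRd Flush; mem=20
  op20 P0: load  L4 → S/I/S/I on L4; bus BusRd Flush; mem=32
  op21 P2: store L5 := 1 → I/I/M/I on L5; bus (none); mem=85
  op22 P0: load  L1 → S/S/I/I on L1; bus BusRd; mem=30
  op23 P2: load  L2 → I/I/S/I on L2; bus (none); mem=80
  op24 P2: load  L1 → S/S/S/I on L1; bus BusRd; mem=30
  op25 P1: store L5 := 21 → I/M/I/I on L5; bus BusRdX Flush; mem=1

invalidations = 2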